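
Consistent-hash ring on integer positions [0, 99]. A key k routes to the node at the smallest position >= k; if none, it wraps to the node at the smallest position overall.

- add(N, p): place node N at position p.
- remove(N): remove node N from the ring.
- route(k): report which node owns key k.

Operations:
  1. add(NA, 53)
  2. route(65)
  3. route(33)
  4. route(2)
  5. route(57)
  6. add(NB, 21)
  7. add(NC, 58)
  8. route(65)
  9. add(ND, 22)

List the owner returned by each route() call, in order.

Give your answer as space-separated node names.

Answer: NA NA NA NA NB

Derivation:
Op 1: add NA@53 -> ring=[53:NA]
Op 2: route key 65: none >= 65, wrap to smallest pos 53 -> NA
Op 3: route key 33: smallest pos >= 33 is 53 -> NA
Op 4: route key 2: smallest pos >= 2 is 53 -> NA
Op 5: route key 57: none >= 57, wrap to smallest pos 53 -> NA
Op 6: add NB@21 -> ring=[21:NB,53:NA]
Op 7: add NC@58 -> ring=[21:NB,53:NA,58:NC]
Op 8: route key 65: none >= 65, wrap to smallest pos 21 -> NB
Op 9: add ND@22 -> ring=[21:NB,22:ND,53:NA,58:NC]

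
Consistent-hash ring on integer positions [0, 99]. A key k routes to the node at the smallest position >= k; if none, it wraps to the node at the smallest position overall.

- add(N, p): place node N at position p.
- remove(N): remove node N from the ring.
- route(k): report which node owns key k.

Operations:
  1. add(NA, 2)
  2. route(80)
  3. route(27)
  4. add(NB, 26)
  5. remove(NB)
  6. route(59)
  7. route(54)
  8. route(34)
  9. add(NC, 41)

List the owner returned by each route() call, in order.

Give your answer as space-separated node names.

Op 1: add NA@2 -> ring=[2:NA]
Op 2: route key 80: none >= 80, wrap to smallest pos 2 -> NA
Op 3: route key 27: none >= 27, wrap to smallest pos 2 -> NA
Op 4: add NB@26 -> ring=[2:NA,26:NB]
Op 5: remove NB -> ring=[2:NA]
Op 6: route key 59: none >= 59, wrap to smallest pos 2 -> NA
Op 7: route key 54: none >= 54, wrap to smallest pos 2 -> NA
Op 8: route key 34: none >= 34, wrap to smallest pos 2 -> NA
Op 9: add NC@41 -> ring=[2:NA,41:NC]

Answer: NA NA NA NA NA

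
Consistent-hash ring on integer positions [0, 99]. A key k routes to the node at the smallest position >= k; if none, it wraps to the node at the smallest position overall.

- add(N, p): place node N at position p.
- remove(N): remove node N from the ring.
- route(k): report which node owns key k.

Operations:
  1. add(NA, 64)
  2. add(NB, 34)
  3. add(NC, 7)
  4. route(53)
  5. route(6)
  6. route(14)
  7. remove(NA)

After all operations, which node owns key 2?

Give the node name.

Op 1: add NA@64 -> ring=[64:NA]
Op 2: add NB@34 -> ring=[34:NB,64:NA]
Op 3: add NC@7 -> ring=[7:NC,34:NB,64:NA]
Op 4: route key 53: smallest pos >= 53 is 64 -> NA
Op 5: route key 6: smallest pos >= 6 is 7 -> NC
Op 6: route key 14: smallest pos >= 14 is 34 -> NB
Op 7: remove NA -> ring=[7:NC,34:NB]
Final route key 2: smallest pos >= 2 is 7 -> NC

Answer: NC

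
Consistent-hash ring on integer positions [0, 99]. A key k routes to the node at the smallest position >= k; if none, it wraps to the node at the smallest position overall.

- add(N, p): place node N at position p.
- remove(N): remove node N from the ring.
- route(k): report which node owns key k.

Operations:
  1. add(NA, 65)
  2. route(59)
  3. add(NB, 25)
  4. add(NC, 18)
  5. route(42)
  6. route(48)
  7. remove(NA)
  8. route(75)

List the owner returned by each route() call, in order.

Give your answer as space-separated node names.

Answer: NA NA NA NC

Derivation:
Op 1: add NA@65 -> ring=[65:NA]
Op 2: route key 59: smallest pos >= 59 is 65 -> NA
Op 3: add NB@25 -> ring=[25:NB,65:NA]
Op 4: add NC@18 -> ring=[18:NC,25:NB,65:NA]
Op 5: route key 42: smallest pos >= 42 is 65 -> NA
Op 6: route key 48: smallest pos >= 48 is 65 -> NA
Op 7: remove NA -> ring=[18:NC,25:NB]
Op 8: route key 75: none >= 75, wrap to smallest pos 18 -> NC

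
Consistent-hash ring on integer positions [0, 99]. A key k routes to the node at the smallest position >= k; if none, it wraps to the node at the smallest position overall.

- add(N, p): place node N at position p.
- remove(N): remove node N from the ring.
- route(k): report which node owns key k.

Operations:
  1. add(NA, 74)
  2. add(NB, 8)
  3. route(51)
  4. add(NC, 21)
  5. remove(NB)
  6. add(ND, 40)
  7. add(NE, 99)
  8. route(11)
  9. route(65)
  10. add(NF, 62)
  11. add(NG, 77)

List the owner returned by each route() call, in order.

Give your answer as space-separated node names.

Answer: NA NC NA

Derivation:
Op 1: add NA@74 -> ring=[74:NA]
Op 2: add NB@8 -> ring=[8:NB,74:NA]
Op 3: route key 51: smallest pos >= 51 is 74 -> NA
Op 4: add NC@21 -> ring=[8:NB,21:NC,74:NA]
Op 5: remove NB -> ring=[21:NC,74:NA]
Op 6: add ND@40 -> ring=[21:NC,40:ND,74:NA]
Op 7: add NE@99 -> ring=[21:NC,40:ND,74:NA,99:NE]
Op 8: route key 11: smallest pos >= 11 is 21 -> NC
Op 9: route key 65: smallest pos >= 65 is 74 -> NA
Op 10: add NF@62 -> ring=[21:NC,40:ND,62:NF,74:NA,99:NE]
Op 11: add NG@77 -> ring=[21:NC,40:ND,62:NF,74:NA,77:NG,99:NE]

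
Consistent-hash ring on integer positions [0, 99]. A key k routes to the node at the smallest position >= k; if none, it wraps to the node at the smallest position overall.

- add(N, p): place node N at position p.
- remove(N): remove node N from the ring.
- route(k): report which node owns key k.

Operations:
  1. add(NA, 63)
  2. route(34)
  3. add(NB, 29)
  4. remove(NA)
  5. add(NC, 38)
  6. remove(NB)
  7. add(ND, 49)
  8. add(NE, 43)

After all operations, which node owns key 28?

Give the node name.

Op 1: add NA@63 -> ring=[63:NA]
Op 2: route key 34: smallest pos >= 34 is 63 -> NA
Op 3: add NB@29 -> ring=[29:NB,63:NA]
Op 4: remove NA -> ring=[29:NB]
Op 5: add NC@38 -> ring=[29:NB,38:NC]
Op 6: remove NB -> ring=[38:NC]
Op 7: add ND@49 -> ring=[38:NC,49:ND]
Op 8: add NE@43 -> ring=[38:NC,43:NE,49:ND]
Final route key 28: smallest pos >= 28 is 38 -> NC

Answer: NC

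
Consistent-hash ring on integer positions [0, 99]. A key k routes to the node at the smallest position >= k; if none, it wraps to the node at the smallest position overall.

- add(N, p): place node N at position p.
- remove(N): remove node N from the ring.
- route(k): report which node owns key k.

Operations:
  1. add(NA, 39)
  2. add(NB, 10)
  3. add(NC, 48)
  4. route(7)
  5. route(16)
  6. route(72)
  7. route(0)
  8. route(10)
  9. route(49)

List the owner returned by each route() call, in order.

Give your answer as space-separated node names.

Op 1: add NA@39 -> ring=[39:NA]
Op 2: add NB@10 -> ring=[10:NB,39:NA]
Op 3: add NC@48 -> ring=[10:NB,39:NA,48:NC]
Op 4: route key 7: smallest pos >= 7 is 10 -> NB
Op 5: route key 16: smallest pos >= 16 is 39 -> NA
Op 6: route key 72: none >= 72, wrap to smallest pos 10 -> NB
Op 7: route key 0: smallest pos >= 0 is 10 -> NB
Op 8: route key 10: smallest pos >= 10 is 10 -> NB
Op 9: route key 49: none >= 49, wrap to smallest pos 10 -> NB

Answer: NB NA NB NB NB NB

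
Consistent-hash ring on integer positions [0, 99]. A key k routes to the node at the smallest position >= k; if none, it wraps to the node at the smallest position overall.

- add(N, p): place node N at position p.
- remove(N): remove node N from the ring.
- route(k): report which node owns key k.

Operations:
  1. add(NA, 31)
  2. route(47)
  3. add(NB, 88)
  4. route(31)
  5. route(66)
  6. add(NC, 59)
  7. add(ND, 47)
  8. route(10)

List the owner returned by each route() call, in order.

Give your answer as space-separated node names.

Answer: NA NA NB NA

Derivation:
Op 1: add NA@31 -> ring=[31:NA]
Op 2: route key 47: none >= 47, wrap to smallest pos 31 -> NA
Op 3: add NB@88 -> ring=[31:NA,88:NB]
Op 4: route key 31: smallest pos >= 31 is 31 -> NA
Op 5: route key 66: smallest pos >= 66 is 88 -> NB
Op 6: add NC@59 -> ring=[31:NA,59:NC,88:NB]
Op 7: add ND@47 -> ring=[31:NA,47:ND,59:NC,88:NB]
Op 8: route key 10: smallest pos >= 10 is 31 -> NA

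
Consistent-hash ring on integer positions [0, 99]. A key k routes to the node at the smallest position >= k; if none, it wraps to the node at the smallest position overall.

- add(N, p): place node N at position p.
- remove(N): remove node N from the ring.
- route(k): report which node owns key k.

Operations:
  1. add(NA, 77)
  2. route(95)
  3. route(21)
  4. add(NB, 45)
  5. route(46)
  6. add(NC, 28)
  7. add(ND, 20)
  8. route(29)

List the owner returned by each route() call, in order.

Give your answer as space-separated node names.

Op 1: add NA@77 -> ring=[77:NA]
Op 2: route key 95: none >= 95, wrap to smallest pos 77 -> NA
Op 3: route key 21: smallest pos >= 21 is 77 -> NA
Op 4: add NB@45 -> ring=[45:NB,77:NA]
Op 5: route key 46: smallest pos >= 46 is 77 -> NA
Op 6: add NC@28 -> ring=[28:NC,45:NB,77:NA]
Op 7: add ND@20 -> ring=[20:ND,28:NC,45:NB,77:NA]
Op 8: route key 29: smallest pos >= 29 is 45 -> NB

Answer: NA NA NA NB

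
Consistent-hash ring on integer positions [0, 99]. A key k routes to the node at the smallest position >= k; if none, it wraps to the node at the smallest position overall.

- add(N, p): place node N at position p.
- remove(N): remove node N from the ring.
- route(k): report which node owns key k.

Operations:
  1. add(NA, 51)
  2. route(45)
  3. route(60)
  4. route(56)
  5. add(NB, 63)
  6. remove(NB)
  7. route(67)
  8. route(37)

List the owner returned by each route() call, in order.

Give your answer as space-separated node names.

Answer: NA NA NA NA NA

Derivation:
Op 1: add NA@51 -> ring=[51:NA]
Op 2: route key 45: smallest pos >= 45 is 51 -> NA
Op 3: route key 60: none >= 60, wrap to smallest pos 51 -> NA
Op 4: route key 56: none >= 56, wrap to smallest pos 51 -> NA
Op 5: add NB@63 -> ring=[51:NA,63:NB]
Op 6: remove NB -> ring=[51:NA]
Op 7: route key 67: none >= 67, wrap to smallest pos 51 -> NA
Op 8: route key 37: smallest pos >= 37 is 51 -> NA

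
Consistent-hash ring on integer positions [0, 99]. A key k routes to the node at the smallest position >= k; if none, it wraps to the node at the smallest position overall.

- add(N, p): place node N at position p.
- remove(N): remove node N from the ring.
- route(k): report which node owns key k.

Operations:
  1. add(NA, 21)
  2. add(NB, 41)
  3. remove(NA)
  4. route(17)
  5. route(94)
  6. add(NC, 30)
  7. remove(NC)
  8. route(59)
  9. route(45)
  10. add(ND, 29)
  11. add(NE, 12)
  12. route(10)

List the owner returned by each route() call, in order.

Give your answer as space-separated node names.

Answer: NB NB NB NB NE

Derivation:
Op 1: add NA@21 -> ring=[21:NA]
Op 2: add NB@41 -> ring=[21:NA,41:NB]
Op 3: remove NA -> ring=[41:NB]
Op 4: route key 17: smallest pos >= 17 is 41 -> NB
Op 5: route key 94: none >= 94, wrap to smallest pos 41 -> NB
Op 6: add NC@30 -> ring=[30:NC,41:NB]
Op 7: remove NC -> ring=[41:NB]
Op 8: route key 59: none >= 59, wrap to smallest pos 41 -> NB
Op 9: route key 45: none >= 45, wrap to smallest pos 41 -> NB
Op 10: add ND@29 -> ring=[29:ND,41:NB]
Op 11: add NE@12 -> ring=[12:NE,29:ND,41:NB]
Op 12: route key 10: smallest pos >= 10 is 12 -> NE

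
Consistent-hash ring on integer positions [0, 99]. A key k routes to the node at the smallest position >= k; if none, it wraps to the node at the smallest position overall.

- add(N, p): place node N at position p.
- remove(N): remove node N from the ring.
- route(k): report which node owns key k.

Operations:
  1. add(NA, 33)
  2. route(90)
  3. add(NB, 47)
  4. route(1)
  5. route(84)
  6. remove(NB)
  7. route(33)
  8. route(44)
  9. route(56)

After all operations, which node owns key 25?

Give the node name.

Answer: NA

Derivation:
Op 1: add NA@33 -> ring=[33:NA]
Op 2: route key 90: none >= 90, wrap to smallest pos 33 -> NA
Op 3: add NB@47 -> ring=[33:NA,47:NB]
Op 4: route key 1: smallest pos >= 1 is 33 -> NA
Op 5: route key 84: none >= 84, wrap to smallest pos 33 -> NA
Op 6: remove NB -> ring=[33:NA]
Op 7: route key 33: smallest pos >= 33 is 33 -> NA
Op 8: route key 44: none >= 44, wrap to smallest pos 33 -> NA
Op 9: route key 56: none >= 56, wrap to smallest pos 33 -> NA
Final route key 25: smallest pos >= 25 is 33 -> NA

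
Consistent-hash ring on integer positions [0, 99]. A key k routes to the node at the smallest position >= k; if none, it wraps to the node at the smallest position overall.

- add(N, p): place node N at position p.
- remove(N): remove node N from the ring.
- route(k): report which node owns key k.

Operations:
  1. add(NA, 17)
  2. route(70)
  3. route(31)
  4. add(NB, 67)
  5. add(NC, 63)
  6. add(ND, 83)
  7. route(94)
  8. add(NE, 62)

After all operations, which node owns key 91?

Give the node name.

Op 1: add NA@17 -> ring=[17:NA]
Op 2: route key 70: none >= 70, wrap to smallest pos 17 -> NA
Op 3: route key 31: none >= 31, wrap to smallest pos 17 -> NA
Op 4: add NB@67 -> ring=[17:NA,67:NB]
Op 5: add NC@63 -> ring=[17:NA,63:NC,67:NB]
Op 6: add ND@83 -> ring=[17:NA,63:NC,67:NB,83:ND]
Op 7: route key 94: none >= 94, wrap to smallest pos 17 -> NA
Op 8: add NE@62 -> ring=[17:NA,62:NE,63:NC,67:NB,83:ND]
Final route key 91: none >= 91, wrap to smallest pos 17 -> NA

Answer: NA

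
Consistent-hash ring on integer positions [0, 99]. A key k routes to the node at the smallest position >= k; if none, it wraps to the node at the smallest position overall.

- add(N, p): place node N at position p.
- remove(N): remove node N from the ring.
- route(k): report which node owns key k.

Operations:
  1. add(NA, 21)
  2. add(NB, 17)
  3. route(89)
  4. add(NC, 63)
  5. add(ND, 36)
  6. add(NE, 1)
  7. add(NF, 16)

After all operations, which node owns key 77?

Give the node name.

Answer: NE

Derivation:
Op 1: add NA@21 -> ring=[21:NA]
Op 2: add NB@17 -> ring=[17:NB,21:NA]
Op 3: route key 89: none >= 89, wrap to smallest pos 17 -> NB
Op 4: add NC@63 -> ring=[17:NB,21:NA,63:NC]
Op 5: add ND@36 -> ring=[17:NB,21:NA,36:ND,63:NC]
Op 6: add NE@1 -> ring=[1:NE,17:NB,21:NA,36:ND,63:NC]
Op 7: add NF@16 -> ring=[1:NE,16:NF,17:NB,21:NA,36:ND,63:NC]
Final route key 77: none >= 77, wrap to smallest pos 1 -> NE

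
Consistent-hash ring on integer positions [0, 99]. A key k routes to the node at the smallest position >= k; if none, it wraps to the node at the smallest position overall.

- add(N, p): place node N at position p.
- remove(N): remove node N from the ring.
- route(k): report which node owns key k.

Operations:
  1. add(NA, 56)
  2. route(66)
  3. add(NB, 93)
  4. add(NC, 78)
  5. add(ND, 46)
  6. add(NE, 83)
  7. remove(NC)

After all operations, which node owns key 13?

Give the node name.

Op 1: add NA@56 -> ring=[56:NA]
Op 2: route key 66: none >= 66, wrap to smallest pos 56 -> NA
Op 3: add NB@93 -> ring=[56:NA,93:NB]
Op 4: add NC@78 -> ring=[56:NA,78:NC,93:NB]
Op 5: add ND@46 -> ring=[46:ND,56:NA,78:NC,93:NB]
Op 6: add NE@83 -> ring=[46:ND,56:NA,78:NC,83:NE,93:NB]
Op 7: remove NC -> ring=[46:ND,56:NA,83:NE,93:NB]
Final route key 13: smallest pos >= 13 is 46 -> ND

Answer: ND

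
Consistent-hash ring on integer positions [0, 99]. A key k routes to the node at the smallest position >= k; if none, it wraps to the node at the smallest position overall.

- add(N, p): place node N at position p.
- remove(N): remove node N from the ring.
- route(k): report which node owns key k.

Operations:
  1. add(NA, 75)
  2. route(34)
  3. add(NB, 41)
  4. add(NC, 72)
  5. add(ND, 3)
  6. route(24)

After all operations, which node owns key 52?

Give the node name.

Answer: NC

Derivation:
Op 1: add NA@75 -> ring=[75:NA]
Op 2: route key 34: smallest pos >= 34 is 75 -> NA
Op 3: add NB@41 -> ring=[41:NB,75:NA]
Op 4: add NC@72 -> ring=[41:NB,72:NC,75:NA]
Op 5: add ND@3 -> ring=[3:ND,41:NB,72:NC,75:NA]
Op 6: route key 24: smallest pos >= 24 is 41 -> NB
Final route key 52: smallest pos >= 52 is 72 -> NC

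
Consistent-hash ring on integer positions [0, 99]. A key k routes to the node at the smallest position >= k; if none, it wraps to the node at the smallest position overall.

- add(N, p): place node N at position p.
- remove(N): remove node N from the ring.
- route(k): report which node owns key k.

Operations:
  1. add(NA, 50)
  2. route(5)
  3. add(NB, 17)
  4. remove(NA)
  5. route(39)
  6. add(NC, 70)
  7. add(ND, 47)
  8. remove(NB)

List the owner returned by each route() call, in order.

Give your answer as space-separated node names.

Op 1: add NA@50 -> ring=[50:NA]
Op 2: route key 5: smallest pos >= 5 is 50 -> NA
Op 3: add NB@17 -> ring=[17:NB,50:NA]
Op 4: remove NA -> ring=[17:NB]
Op 5: route key 39: none >= 39, wrap to smallest pos 17 -> NB
Op 6: add NC@70 -> ring=[17:NB,70:NC]
Op 7: add ND@47 -> ring=[17:NB,47:ND,70:NC]
Op 8: remove NB -> ring=[47:ND,70:NC]

Answer: NA NB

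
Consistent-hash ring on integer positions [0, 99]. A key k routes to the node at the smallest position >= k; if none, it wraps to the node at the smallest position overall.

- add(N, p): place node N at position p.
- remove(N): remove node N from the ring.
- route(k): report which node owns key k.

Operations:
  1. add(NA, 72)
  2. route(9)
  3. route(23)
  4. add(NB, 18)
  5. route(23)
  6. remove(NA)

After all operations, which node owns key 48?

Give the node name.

Op 1: add NA@72 -> ring=[72:NA]
Op 2: route key 9: smallest pos >= 9 is 72 -> NA
Op 3: route key 23: smallest pos >= 23 is 72 -> NA
Op 4: add NB@18 -> ring=[18:NB,72:NA]
Op 5: route key 23: smallest pos >= 23 is 72 -> NA
Op 6: remove NA -> ring=[18:NB]
Final route key 48: none >= 48, wrap to smallest pos 18 -> NB

Answer: NB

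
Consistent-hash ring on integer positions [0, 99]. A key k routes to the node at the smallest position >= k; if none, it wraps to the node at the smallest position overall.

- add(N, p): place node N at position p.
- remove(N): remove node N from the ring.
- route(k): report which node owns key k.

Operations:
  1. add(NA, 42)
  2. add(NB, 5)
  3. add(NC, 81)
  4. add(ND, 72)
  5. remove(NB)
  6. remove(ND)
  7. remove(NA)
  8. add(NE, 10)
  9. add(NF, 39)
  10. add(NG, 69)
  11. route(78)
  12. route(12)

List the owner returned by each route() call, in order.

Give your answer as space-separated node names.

Op 1: add NA@42 -> ring=[42:NA]
Op 2: add NB@5 -> ring=[5:NB,42:NA]
Op 3: add NC@81 -> ring=[5:NB,42:NA,81:NC]
Op 4: add ND@72 -> ring=[5:NB,42:NA,72:ND,81:NC]
Op 5: remove NB -> ring=[42:NA,72:ND,81:NC]
Op 6: remove ND -> ring=[42:NA,81:NC]
Op 7: remove NA -> ring=[81:NC]
Op 8: add NE@10 -> ring=[10:NE,81:NC]
Op 9: add NF@39 -> ring=[10:NE,39:NF,81:NC]
Op 10: add NG@69 -> ring=[10:NE,39:NF,69:NG,81:NC]
Op 11: route key 78: smallest pos >= 78 is 81 -> NC
Op 12: route key 12: smallest pos >= 12 is 39 -> NF

Answer: NC NF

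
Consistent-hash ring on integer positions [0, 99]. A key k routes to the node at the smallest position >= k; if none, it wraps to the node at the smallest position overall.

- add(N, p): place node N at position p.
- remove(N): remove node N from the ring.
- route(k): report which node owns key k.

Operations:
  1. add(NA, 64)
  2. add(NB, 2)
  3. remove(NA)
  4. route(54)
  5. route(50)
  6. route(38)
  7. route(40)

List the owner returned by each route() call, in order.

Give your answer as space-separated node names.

Op 1: add NA@64 -> ring=[64:NA]
Op 2: add NB@2 -> ring=[2:NB,64:NA]
Op 3: remove NA -> ring=[2:NB]
Op 4: route key 54: none >= 54, wrap to smallest pos 2 -> NB
Op 5: route key 50: none >= 50, wrap to smallest pos 2 -> NB
Op 6: route key 38: none >= 38, wrap to smallest pos 2 -> NB
Op 7: route key 40: none >= 40, wrap to smallest pos 2 -> NB

Answer: NB NB NB NB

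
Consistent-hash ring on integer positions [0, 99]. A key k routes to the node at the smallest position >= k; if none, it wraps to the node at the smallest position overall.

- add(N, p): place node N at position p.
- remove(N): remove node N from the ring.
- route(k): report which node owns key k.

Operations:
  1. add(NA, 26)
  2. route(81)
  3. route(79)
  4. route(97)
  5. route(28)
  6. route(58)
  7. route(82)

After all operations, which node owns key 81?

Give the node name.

Answer: NA

Derivation:
Op 1: add NA@26 -> ring=[26:NA]
Op 2: route key 81: none >= 81, wrap to smallest pos 26 -> NA
Op 3: route key 79: none >= 79, wrap to smallest pos 26 -> NA
Op 4: route key 97: none >= 97, wrap to smallest pos 26 -> NA
Op 5: route key 28: none >= 28, wrap to smallest pos 26 -> NA
Op 6: route key 58: none >= 58, wrap to smallest pos 26 -> NA
Op 7: route key 82: none >= 82, wrap to smallest pos 26 -> NA
Final route key 81: none >= 81, wrap to smallest pos 26 -> NA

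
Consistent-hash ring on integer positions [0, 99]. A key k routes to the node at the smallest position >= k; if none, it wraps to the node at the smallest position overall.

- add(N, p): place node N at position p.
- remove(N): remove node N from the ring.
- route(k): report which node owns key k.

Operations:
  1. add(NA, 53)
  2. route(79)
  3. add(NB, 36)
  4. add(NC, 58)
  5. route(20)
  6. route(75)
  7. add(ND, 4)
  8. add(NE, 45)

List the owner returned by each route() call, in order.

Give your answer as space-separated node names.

Op 1: add NA@53 -> ring=[53:NA]
Op 2: route key 79: none >= 79, wrap to smallest pos 53 -> NA
Op 3: add NB@36 -> ring=[36:NB,53:NA]
Op 4: add NC@58 -> ring=[36:NB,53:NA,58:NC]
Op 5: route key 20: smallest pos >= 20 is 36 -> NB
Op 6: route key 75: none >= 75, wrap to smallest pos 36 -> NB
Op 7: add ND@4 -> ring=[4:ND,36:NB,53:NA,58:NC]
Op 8: add NE@45 -> ring=[4:ND,36:NB,45:NE,53:NA,58:NC]

Answer: NA NB NB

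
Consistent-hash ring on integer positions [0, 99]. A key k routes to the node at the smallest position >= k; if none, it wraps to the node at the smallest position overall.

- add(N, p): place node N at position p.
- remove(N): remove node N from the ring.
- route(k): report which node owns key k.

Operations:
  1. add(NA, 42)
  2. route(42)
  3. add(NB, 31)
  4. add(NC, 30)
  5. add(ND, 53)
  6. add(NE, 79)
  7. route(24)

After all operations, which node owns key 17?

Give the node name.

Op 1: add NA@42 -> ring=[42:NA]
Op 2: route key 42: smallest pos >= 42 is 42 -> NA
Op 3: add NB@31 -> ring=[31:NB,42:NA]
Op 4: add NC@30 -> ring=[30:NC,31:NB,42:NA]
Op 5: add ND@53 -> ring=[30:NC,31:NB,42:NA,53:ND]
Op 6: add NE@79 -> ring=[30:NC,31:NB,42:NA,53:ND,79:NE]
Op 7: route key 24: smallest pos >= 24 is 30 -> NC
Final route key 17: smallest pos >= 17 is 30 -> NC

Answer: NC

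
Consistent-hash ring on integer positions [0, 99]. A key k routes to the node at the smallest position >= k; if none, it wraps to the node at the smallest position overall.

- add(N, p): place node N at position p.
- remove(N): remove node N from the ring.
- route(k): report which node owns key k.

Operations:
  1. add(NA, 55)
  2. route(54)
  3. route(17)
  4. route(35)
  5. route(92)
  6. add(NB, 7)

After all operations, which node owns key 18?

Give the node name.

Answer: NA

Derivation:
Op 1: add NA@55 -> ring=[55:NA]
Op 2: route key 54: smallest pos >= 54 is 55 -> NA
Op 3: route key 17: smallest pos >= 17 is 55 -> NA
Op 4: route key 35: smallest pos >= 35 is 55 -> NA
Op 5: route key 92: none >= 92, wrap to smallest pos 55 -> NA
Op 6: add NB@7 -> ring=[7:NB,55:NA]
Final route key 18: smallest pos >= 18 is 55 -> NA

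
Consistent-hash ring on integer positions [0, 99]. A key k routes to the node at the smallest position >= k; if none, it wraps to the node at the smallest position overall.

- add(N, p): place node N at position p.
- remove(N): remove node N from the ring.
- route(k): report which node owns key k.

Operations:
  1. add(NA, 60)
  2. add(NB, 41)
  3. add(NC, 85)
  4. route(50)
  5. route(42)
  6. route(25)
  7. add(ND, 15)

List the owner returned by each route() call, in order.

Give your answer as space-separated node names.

Op 1: add NA@60 -> ring=[60:NA]
Op 2: add NB@41 -> ring=[41:NB,60:NA]
Op 3: add NC@85 -> ring=[41:NB,60:NA,85:NC]
Op 4: route key 50: smallest pos >= 50 is 60 -> NA
Op 5: route key 42: smallest pos >= 42 is 60 -> NA
Op 6: route key 25: smallest pos >= 25 is 41 -> NB
Op 7: add ND@15 -> ring=[15:ND,41:NB,60:NA,85:NC]

Answer: NA NA NB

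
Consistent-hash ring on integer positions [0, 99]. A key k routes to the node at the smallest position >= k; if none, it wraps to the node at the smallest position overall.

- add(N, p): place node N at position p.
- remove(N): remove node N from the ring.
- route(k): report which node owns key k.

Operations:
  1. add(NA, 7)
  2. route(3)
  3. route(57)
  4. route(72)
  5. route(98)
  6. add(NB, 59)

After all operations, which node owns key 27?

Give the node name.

Op 1: add NA@7 -> ring=[7:NA]
Op 2: route key 3: smallest pos >= 3 is 7 -> NA
Op 3: route key 57: none >= 57, wrap to smallest pos 7 -> NA
Op 4: route key 72: none >= 72, wrap to smallest pos 7 -> NA
Op 5: route key 98: none >= 98, wrap to smallest pos 7 -> NA
Op 6: add NB@59 -> ring=[7:NA,59:NB]
Final route key 27: smallest pos >= 27 is 59 -> NB

Answer: NB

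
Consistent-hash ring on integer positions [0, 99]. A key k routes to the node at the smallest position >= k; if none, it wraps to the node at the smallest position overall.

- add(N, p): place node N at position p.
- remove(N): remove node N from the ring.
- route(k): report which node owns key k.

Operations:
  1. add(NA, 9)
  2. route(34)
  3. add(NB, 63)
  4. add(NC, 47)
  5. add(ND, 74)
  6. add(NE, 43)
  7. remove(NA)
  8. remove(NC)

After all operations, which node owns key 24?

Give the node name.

Op 1: add NA@9 -> ring=[9:NA]
Op 2: route key 34: none >= 34, wrap to smallest pos 9 -> NA
Op 3: add NB@63 -> ring=[9:NA,63:NB]
Op 4: add NC@47 -> ring=[9:NA,47:NC,63:NB]
Op 5: add ND@74 -> ring=[9:NA,47:NC,63:NB,74:ND]
Op 6: add NE@43 -> ring=[9:NA,43:NE,47:NC,63:NB,74:ND]
Op 7: remove NA -> ring=[43:NE,47:NC,63:NB,74:ND]
Op 8: remove NC -> ring=[43:NE,63:NB,74:ND]
Final route key 24: smallest pos >= 24 is 43 -> NE

Answer: NE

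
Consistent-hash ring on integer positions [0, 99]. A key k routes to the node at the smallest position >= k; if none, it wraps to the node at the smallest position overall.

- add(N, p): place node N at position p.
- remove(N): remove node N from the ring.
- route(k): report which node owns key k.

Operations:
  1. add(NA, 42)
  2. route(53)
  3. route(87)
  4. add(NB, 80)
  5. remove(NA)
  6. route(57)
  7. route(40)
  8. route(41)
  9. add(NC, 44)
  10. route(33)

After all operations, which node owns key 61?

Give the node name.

Op 1: add NA@42 -> ring=[42:NA]
Op 2: route key 53: none >= 53, wrap to smallest pos 42 -> NA
Op 3: route key 87: none >= 87, wrap to smallest pos 42 -> NA
Op 4: add NB@80 -> ring=[42:NA,80:NB]
Op 5: remove NA -> ring=[80:NB]
Op 6: route key 57: smallest pos >= 57 is 80 -> NB
Op 7: route key 40: smallest pos >= 40 is 80 -> NB
Op 8: route key 41: smallest pos >= 41 is 80 -> NB
Op 9: add NC@44 -> ring=[44:NC,80:NB]
Op 10: route key 33: smallest pos >= 33 is 44 -> NC
Final route key 61: smallest pos >= 61 is 80 -> NB

Answer: NB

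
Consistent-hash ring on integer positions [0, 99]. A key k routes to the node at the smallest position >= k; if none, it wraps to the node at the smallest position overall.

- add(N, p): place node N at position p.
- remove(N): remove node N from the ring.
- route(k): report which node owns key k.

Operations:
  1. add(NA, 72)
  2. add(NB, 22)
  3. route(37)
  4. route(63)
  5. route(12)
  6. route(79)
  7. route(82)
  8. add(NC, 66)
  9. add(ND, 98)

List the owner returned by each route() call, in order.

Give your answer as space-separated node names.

Answer: NA NA NB NB NB

Derivation:
Op 1: add NA@72 -> ring=[72:NA]
Op 2: add NB@22 -> ring=[22:NB,72:NA]
Op 3: route key 37: smallest pos >= 37 is 72 -> NA
Op 4: route key 63: smallest pos >= 63 is 72 -> NA
Op 5: route key 12: smallest pos >= 12 is 22 -> NB
Op 6: route key 79: none >= 79, wrap to smallest pos 22 -> NB
Op 7: route key 82: none >= 82, wrap to smallest pos 22 -> NB
Op 8: add NC@66 -> ring=[22:NB,66:NC,72:NA]
Op 9: add ND@98 -> ring=[22:NB,66:NC,72:NA,98:ND]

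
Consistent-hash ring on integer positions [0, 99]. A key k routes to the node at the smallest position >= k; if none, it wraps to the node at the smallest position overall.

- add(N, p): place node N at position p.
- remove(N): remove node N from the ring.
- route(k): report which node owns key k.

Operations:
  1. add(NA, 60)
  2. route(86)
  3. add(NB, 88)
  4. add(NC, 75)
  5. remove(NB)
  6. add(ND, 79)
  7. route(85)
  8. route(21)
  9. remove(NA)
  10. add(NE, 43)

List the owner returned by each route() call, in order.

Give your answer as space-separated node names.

Answer: NA NA NA

Derivation:
Op 1: add NA@60 -> ring=[60:NA]
Op 2: route key 86: none >= 86, wrap to smallest pos 60 -> NA
Op 3: add NB@88 -> ring=[60:NA,88:NB]
Op 4: add NC@75 -> ring=[60:NA,75:NC,88:NB]
Op 5: remove NB -> ring=[60:NA,75:NC]
Op 6: add ND@79 -> ring=[60:NA,75:NC,79:ND]
Op 7: route key 85: none >= 85, wrap to smallest pos 60 -> NA
Op 8: route key 21: smallest pos >= 21 is 60 -> NA
Op 9: remove NA -> ring=[75:NC,79:ND]
Op 10: add NE@43 -> ring=[43:NE,75:NC,79:ND]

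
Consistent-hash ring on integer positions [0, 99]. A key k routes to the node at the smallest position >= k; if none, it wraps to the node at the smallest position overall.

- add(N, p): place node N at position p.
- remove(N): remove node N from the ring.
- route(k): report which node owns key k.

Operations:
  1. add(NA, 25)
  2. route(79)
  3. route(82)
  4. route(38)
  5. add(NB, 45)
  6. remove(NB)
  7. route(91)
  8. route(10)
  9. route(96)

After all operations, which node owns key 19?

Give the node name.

Answer: NA

Derivation:
Op 1: add NA@25 -> ring=[25:NA]
Op 2: route key 79: none >= 79, wrap to smallest pos 25 -> NA
Op 3: route key 82: none >= 82, wrap to smallest pos 25 -> NA
Op 4: route key 38: none >= 38, wrap to smallest pos 25 -> NA
Op 5: add NB@45 -> ring=[25:NA,45:NB]
Op 6: remove NB -> ring=[25:NA]
Op 7: route key 91: none >= 91, wrap to smallest pos 25 -> NA
Op 8: route key 10: smallest pos >= 10 is 25 -> NA
Op 9: route key 96: none >= 96, wrap to smallest pos 25 -> NA
Final route key 19: smallest pos >= 19 is 25 -> NA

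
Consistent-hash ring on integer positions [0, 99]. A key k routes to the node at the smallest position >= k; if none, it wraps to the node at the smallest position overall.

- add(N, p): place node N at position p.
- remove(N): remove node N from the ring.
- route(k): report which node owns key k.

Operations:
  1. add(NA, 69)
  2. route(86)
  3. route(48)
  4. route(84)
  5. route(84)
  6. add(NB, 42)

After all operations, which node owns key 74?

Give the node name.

Op 1: add NA@69 -> ring=[69:NA]
Op 2: route key 86: none >= 86, wrap to smallest pos 69 -> NA
Op 3: route key 48: smallest pos >= 48 is 69 -> NA
Op 4: route key 84: none >= 84, wrap to smallest pos 69 -> NA
Op 5: route key 84: none >= 84, wrap to smallest pos 69 -> NA
Op 6: add NB@42 -> ring=[42:NB,69:NA]
Final route key 74: none >= 74, wrap to smallest pos 42 -> NB

Answer: NB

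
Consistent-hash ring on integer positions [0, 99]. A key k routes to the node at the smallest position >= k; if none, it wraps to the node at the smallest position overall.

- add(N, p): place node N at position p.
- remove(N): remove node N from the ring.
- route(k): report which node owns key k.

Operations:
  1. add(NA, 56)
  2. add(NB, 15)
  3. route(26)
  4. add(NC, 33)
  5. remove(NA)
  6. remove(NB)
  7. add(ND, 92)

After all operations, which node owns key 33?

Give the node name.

Answer: NC

Derivation:
Op 1: add NA@56 -> ring=[56:NA]
Op 2: add NB@15 -> ring=[15:NB,56:NA]
Op 3: route key 26: smallest pos >= 26 is 56 -> NA
Op 4: add NC@33 -> ring=[15:NB,33:NC,56:NA]
Op 5: remove NA -> ring=[15:NB,33:NC]
Op 6: remove NB -> ring=[33:NC]
Op 7: add ND@92 -> ring=[33:NC,92:ND]
Final route key 33: smallest pos >= 33 is 33 -> NC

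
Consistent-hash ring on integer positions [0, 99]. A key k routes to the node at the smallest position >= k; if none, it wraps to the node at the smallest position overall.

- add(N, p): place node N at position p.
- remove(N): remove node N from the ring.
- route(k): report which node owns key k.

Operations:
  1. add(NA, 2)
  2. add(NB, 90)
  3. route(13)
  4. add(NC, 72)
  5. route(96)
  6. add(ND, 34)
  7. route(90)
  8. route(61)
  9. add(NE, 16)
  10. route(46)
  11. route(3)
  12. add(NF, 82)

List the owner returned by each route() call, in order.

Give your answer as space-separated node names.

Op 1: add NA@2 -> ring=[2:NA]
Op 2: add NB@90 -> ring=[2:NA,90:NB]
Op 3: route key 13: smallest pos >= 13 is 90 -> NB
Op 4: add NC@72 -> ring=[2:NA,72:NC,90:NB]
Op 5: route key 96: none >= 96, wrap to smallest pos 2 -> NA
Op 6: add ND@34 -> ring=[2:NA,34:ND,72:NC,90:NB]
Op 7: route key 90: smallest pos >= 90 is 90 -> NB
Op 8: route key 61: smallest pos >= 61 is 72 -> NC
Op 9: add NE@16 -> ring=[2:NA,16:NE,34:ND,72:NC,90:NB]
Op 10: route key 46: smallest pos >= 46 is 72 -> NC
Op 11: route key 3: smallest pos >= 3 is 16 -> NE
Op 12: add NF@82 -> ring=[2:NA,16:NE,34:ND,72:NC,82:NF,90:NB]

Answer: NB NA NB NC NC NE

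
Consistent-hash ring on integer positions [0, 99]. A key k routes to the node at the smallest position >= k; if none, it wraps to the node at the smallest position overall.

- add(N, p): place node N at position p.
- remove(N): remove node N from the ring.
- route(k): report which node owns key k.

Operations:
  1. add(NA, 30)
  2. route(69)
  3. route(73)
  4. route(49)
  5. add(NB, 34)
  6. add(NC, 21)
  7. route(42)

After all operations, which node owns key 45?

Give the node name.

Answer: NC

Derivation:
Op 1: add NA@30 -> ring=[30:NA]
Op 2: route key 69: none >= 69, wrap to smallest pos 30 -> NA
Op 3: route key 73: none >= 73, wrap to smallest pos 30 -> NA
Op 4: route key 49: none >= 49, wrap to smallest pos 30 -> NA
Op 5: add NB@34 -> ring=[30:NA,34:NB]
Op 6: add NC@21 -> ring=[21:NC,30:NA,34:NB]
Op 7: route key 42: none >= 42, wrap to smallest pos 21 -> NC
Final route key 45: none >= 45, wrap to smallest pos 21 -> NC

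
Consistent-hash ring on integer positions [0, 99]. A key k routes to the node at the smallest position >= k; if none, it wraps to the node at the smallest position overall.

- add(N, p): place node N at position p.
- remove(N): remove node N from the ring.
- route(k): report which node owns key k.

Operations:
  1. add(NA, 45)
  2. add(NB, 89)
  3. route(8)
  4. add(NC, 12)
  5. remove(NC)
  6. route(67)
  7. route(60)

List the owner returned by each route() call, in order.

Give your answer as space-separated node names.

Answer: NA NB NB

Derivation:
Op 1: add NA@45 -> ring=[45:NA]
Op 2: add NB@89 -> ring=[45:NA,89:NB]
Op 3: route key 8: smallest pos >= 8 is 45 -> NA
Op 4: add NC@12 -> ring=[12:NC,45:NA,89:NB]
Op 5: remove NC -> ring=[45:NA,89:NB]
Op 6: route key 67: smallest pos >= 67 is 89 -> NB
Op 7: route key 60: smallest pos >= 60 is 89 -> NB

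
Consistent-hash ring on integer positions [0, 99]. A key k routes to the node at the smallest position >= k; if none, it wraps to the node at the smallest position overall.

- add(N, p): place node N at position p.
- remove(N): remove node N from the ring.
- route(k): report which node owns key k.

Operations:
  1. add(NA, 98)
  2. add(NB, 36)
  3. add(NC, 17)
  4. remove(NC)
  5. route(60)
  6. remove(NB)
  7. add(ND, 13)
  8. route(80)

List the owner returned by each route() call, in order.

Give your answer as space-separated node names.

Answer: NA NA

Derivation:
Op 1: add NA@98 -> ring=[98:NA]
Op 2: add NB@36 -> ring=[36:NB,98:NA]
Op 3: add NC@17 -> ring=[17:NC,36:NB,98:NA]
Op 4: remove NC -> ring=[36:NB,98:NA]
Op 5: route key 60: smallest pos >= 60 is 98 -> NA
Op 6: remove NB -> ring=[98:NA]
Op 7: add ND@13 -> ring=[13:ND,98:NA]
Op 8: route key 80: smallest pos >= 80 is 98 -> NA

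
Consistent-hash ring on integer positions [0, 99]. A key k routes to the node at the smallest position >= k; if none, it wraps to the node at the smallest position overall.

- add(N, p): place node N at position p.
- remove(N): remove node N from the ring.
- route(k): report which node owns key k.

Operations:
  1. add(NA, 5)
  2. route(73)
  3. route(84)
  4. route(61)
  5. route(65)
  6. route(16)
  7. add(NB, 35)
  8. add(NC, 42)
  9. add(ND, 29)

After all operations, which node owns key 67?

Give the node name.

Answer: NA

Derivation:
Op 1: add NA@5 -> ring=[5:NA]
Op 2: route key 73: none >= 73, wrap to smallest pos 5 -> NA
Op 3: route key 84: none >= 84, wrap to smallest pos 5 -> NA
Op 4: route key 61: none >= 61, wrap to smallest pos 5 -> NA
Op 5: route key 65: none >= 65, wrap to smallest pos 5 -> NA
Op 6: route key 16: none >= 16, wrap to smallest pos 5 -> NA
Op 7: add NB@35 -> ring=[5:NA,35:NB]
Op 8: add NC@42 -> ring=[5:NA,35:NB,42:NC]
Op 9: add ND@29 -> ring=[5:NA,29:ND,35:NB,42:NC]
Final route key 67: none >= 67, wrap to smallest pos 5 -> NA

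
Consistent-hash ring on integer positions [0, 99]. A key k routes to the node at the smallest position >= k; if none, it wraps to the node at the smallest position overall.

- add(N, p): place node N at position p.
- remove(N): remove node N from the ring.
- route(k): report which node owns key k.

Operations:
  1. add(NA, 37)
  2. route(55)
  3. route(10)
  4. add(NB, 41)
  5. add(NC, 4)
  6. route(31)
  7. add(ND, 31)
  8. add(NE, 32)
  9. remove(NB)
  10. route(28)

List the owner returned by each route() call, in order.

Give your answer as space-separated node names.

Op 1: add NA@37 -> ring=[37:NA]
Op 2: route key 55: none >= 55, wrap to smallest pos 37 -> NA
Op 3: route key 10: smallest pos >= 10 is 37 -> NA
Op 4: add NB@41 -> ring=[37:NA,41:NB]
Op 5: add NC@4 -> ring=[4:NC,37:NA,41:NB]
Op 6: route key 31: smallest pos >= 31 is 37 -> NA
Op 7: add ND@31 -> ring=[4:NC,31:ND,37:NA,41:NB]
Op 8: add NE@32 -> ring=[4:NC,31:ND,32:NE,37:NA,41:NB]
Op 9: remove NB -> ring=[4:NC,31:ND,32:NE,37:NA]
Op 10: route key 28: smallest pos >= 28 is 31 -> ND

Answer: NA NA NA ND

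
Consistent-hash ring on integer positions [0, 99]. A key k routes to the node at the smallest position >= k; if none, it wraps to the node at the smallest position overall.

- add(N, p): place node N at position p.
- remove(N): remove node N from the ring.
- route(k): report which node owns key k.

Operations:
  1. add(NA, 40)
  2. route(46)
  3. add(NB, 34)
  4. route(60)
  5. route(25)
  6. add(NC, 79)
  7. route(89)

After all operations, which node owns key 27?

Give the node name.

Op 1: add NA@40 -> ring=[40:NA]
Op 2: route key 46: none >= 46, wrap to smallest pos 40 -> NA
Op 3: add NB@34 -> ring=[34:NB,40:NA]
Op 4: route key 60: none >= 60, wrap to smallest pos 34 -> NB
Op 5: route key 25: smallest pos >= 25 is 34 -> NB
Op 6: add NC@79 -> ring=[34:NB,40:NA,79:NC]
Op 7: route key 89: none >= 89, wrap to smallest pos 34 -> NB
Final route key 27: smallest pos >= 27 is 34 -> NB

Answer: NB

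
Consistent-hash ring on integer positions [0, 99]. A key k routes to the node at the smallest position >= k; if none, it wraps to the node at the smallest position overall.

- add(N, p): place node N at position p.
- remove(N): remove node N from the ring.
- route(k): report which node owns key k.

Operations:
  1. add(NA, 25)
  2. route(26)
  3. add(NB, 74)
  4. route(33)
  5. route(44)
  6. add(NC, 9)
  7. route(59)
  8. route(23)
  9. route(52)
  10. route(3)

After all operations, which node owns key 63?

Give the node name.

Op 1: add NA@25 -> ring=[25:NA]
Op 2: route key 26: none >= 26, wrap to smallest pos 25 -> NA
Op 3: add NB@74 -> ring=[25:NA,74:NB]
Op 4: route key 33: smallest pos >= 33 is 74 -> NB
Op 5: route key 44: smallest pos >= 44 is 74 -> NB
Op 6: add NC@9 -> ring=[9:NC,25:NA,74:NB]
Op 7: route key 59: smallest pos >= 59 is 74 -> NB
Op 8: route key 23: smallest pos >= 23 is 25 -> NA
Op 9: route key 52: smallest pos >= 52 is 74 -> NB
Op 10: route key 3: smallest pos >= 3 is 9 -> NC
Final route key 63: smallest pos >= 63 is 74 -> NB

Answer: NB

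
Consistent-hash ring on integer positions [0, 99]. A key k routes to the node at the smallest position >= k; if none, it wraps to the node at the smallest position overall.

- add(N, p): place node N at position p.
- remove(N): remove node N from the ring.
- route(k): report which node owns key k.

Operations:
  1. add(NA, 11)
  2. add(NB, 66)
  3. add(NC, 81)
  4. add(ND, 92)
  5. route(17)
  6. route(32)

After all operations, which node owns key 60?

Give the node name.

Answer: NB

Derivation:
Op 1: add NA@11 -> ring=[11:NA]
Op 2: add NB@66 -> ring=[11:NA,66:NB]
Op 3: add NC@81 -> ring=[11:NA,66:NB,81:NC]
Op 4: add ND@92 -> ring=[11:NA,66:NB,81:NC,92:ND]
Op 5: route key 17: smallest pos >= 17 is 66 -> NB
Op 6: route key 32: smallest pos >= 32 is 66 -> NB
Final route key 60: smallest pos >= 60 is 66 -> NB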